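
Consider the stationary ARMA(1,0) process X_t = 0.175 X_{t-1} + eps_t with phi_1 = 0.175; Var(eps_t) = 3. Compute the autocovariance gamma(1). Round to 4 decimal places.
\gamma(1) = 0.5416

Multiply the model equation by X_{t-k} and take expectations. With theta_0 = psi_0 = 1 and psi_j the MA(infinity) weights, this gives
  gamma(k) - sum_i phi_i gamma(k-i) = c_k,
  c_k = sigma^2 * sum_{j=k..q} theta_j psi_{j-k}   (c_k = 0 for k > q),
using gamma(-m) = gamma(m).
Pure AR (q = 0): c_0 = sigma^2 = 3, c_k = 0 for k >= 1.
Equations for k = 0 and k = 1 (AR order 1):
  gamma(0) = phi_1 gamma(1) + c_0
  gamma(1) = phi_1 gamma(0) + c_1
Substituting the second into the first: gamma(0) (1 - phi_1^2) = c_0 + phi_1 c_1, so
  gamma(0) = c_0 / (1 - phi_1^2) = 3 / (1 - (0.175)^2) = 3 / 0.969375 = 3.094778.
  gamma(1) = phi_1 gamma(0) = (0.175)(3.094778) = 0.541586.
Therefore gamma(1) = 0.5416 (to 4 decimal places).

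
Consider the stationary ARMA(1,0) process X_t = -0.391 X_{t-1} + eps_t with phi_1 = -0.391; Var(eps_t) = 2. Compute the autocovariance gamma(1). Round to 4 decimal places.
\gamma(1) = -0.9231

Multiply the model equation by X_{t-k} and take expectations. With theta_0 = psi_0 = 1 and psi_j the MA(infinity) weights, this gives
  gamma(k) - sum_i phi_i gamma(k-i) = c_k,
  c_k = sigma^2 * sum_{j=k..q} theta_j psi_{j-k}   (c_k = 0 for k > q),
using gamma(-m) = gamma(m).
Pure AR (q = 0): c_0 = sigma^2 = 2, c_k = 0 for k >= 1.
Equations for k = 0 and k = 1 (AR order 1):
  gamma(0) = phi_1 gamma(1) + c_0
  gamma(1) = phi_1 gamma(0) + c_1
Substituting the second into the first: gamma(0) (1 - phi_1^2) = c_0 + phi_1 c_1, so
  gamma(0) = c_0 / (1 - phi_1^2) = 2 / (1 - (-0.391)^2) = 2 / 0.847119 = 2.360943.
  gamma(1) = phi_1 gamma(0) = (-0.391)(2.360943) = -0.923129.
Therefore gamma(1) = -0.9231 (to 4 decimal places).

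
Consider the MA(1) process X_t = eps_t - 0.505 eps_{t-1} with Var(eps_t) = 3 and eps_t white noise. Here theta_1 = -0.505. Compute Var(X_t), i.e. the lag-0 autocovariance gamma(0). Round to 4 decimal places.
\gamma(0) = 3.7651

For an MA(q) process X_t = eps_t + sum_i theta_i eps_{t-i} with
Var(eps_t) = sigma^2, the variance is
  gamma(0) = sigma^2 * (1 + sum_i theta_i^2).
  sum_i theta_i^2 = (-0.505)^2 = 0.255025.
  gamma(0) = 3 * (1 + 0.255025) = 3 * 1.255025 = 3.765075, which rounds to 3.7651.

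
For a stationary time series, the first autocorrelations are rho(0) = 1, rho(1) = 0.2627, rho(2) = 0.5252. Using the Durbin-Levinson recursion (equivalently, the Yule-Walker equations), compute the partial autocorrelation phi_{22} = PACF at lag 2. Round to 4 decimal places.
\phi_{22} = 0.4900

The PACF at lag k is phi_{kk}, the last component of the solution
to the Yule-Walker system G_k phi = r_k where
  (G_k)_{ij} = rho(|i - j|), (r_k)_i = rho(i), i,j = 1..k.
Equivalently, Durbin-Levinson gives phi_{kk} iteratively:
  phi_{11} = rho(1)
  phi_{kk} = [rho(k) - sum_{j=1..k-1} phi_{k-1,j} rho(k-j)]
            / [1 - sum_{j=1..k-1} phi_{k-1,j} rho(j)],
  phi_{k,j} = phi_{k-1,j} - phi_{kk} phi_{k-1,k-j},  j = 1..k-1.
Step k = 1:
  phi_11 = rho(1) = 0.2627.
Step k = 2:
  phi_22 = [rho(2) - phi_11 rho(1)] / [1 - phi_11 rho(1)] = [0.5252 - (0.2627)(0.2627)] / [1 - (0.2627)(0.2627)]
         = 0.45618871 / 0.93098871 = 0.49.
Therefore phi_{22} = 0.4900.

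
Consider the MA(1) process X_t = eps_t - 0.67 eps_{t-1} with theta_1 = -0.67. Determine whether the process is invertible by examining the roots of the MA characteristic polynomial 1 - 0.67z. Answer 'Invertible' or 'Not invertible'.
\text{Invertible}

The MA(q) characteristic polynomial is P(z) = 1 - 0.67z.
Invertibility requires all roots to lie outside the unit circle, i.e. |z| > 1 for every root.
This is linear in z: 1 + (-0.67) z = 0  =>  z = -1/(-0.67) = 1.492537,  |z| = 1.492537.
Moduli of all roots: 1.4925.
All moduli strictly greater than 1? Yes.
Verdict: Invertible.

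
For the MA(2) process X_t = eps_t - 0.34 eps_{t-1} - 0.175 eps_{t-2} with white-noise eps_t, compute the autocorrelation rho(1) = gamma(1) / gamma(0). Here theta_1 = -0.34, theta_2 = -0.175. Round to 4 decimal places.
\rho(1) = -0.2447

For an MA(q) process with theta_0 = 1, the autocovariance is
  gamma(k) = sigma^2 * sum_{i=0..q-k} theta_i * theta_{i+k},
and rho(k) = gamma(k) / gamma(0). Sigma^2 cancels.
  numerator   = (1)*(-0.34) + (-0.34)*(-0.175) = -0.2805.
  denominator = (1)^2 + (-0.34)^2 + (-0.175)^2 = 1.146225.
  rho(1) = -0.2805 / 1.146225 = -0.2447.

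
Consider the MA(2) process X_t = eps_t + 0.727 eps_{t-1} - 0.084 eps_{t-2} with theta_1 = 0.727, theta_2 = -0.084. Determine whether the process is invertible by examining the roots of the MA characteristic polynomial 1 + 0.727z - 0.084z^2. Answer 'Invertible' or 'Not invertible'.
\text{Invertible}

The MA(q) characteristic polynomial is P(z) = 1 + 0.727z - 0.084z^2.
Invertibility requires all roots to lie outside the unit circle, i.e. |z| > 1 for every root.
Set 1 + (0.727) z + (-0.084) z^2 = 0, i.e. a z^2 + b z + c = 0 with a = -0.084, b = 0.727, c = 1.
Discriminant D = b^2 - 4ac = (0.727)^2 - 4*(-0.084)*1 = 0.528529 - (-0.336) = 0.864529.
D >= 0, so the roots are real: z = (-b +/- sqrt(D)) / (2a) = (-0.727 +/- 0.929801) / (-0.168).
  z_1 = (-0.727 + 0.929801) / (-0.168) = -1.2071,   |z_1| = 1.2071.
  z_2 = (-0.727 - 0.929801) / (-0.168) = 9.8619,   |z_2| = 9.8619.
Moduli of all roots: 1.2071, 9.8619.
All moduli strictly greater than 1? Yes.
Verdict: Invertible.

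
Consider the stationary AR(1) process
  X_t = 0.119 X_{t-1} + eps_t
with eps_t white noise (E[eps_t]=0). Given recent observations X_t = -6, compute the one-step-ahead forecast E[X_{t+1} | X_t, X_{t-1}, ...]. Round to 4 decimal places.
E[X_{t+1} \mid \mathcal F_t] = -0.7140

For an AR(p) model X_t = c + sum_i phi_i X_{t-i} + eps_t, the
one-step-ahead conditional mean is
  E[X_{t+1} | X_t, ...] = c + sum_i phi_i X_{t+1-i}.
Substitute known values:
  E[X_{t+1} | ...] = (0.119) * (-6)
                   = -0.7140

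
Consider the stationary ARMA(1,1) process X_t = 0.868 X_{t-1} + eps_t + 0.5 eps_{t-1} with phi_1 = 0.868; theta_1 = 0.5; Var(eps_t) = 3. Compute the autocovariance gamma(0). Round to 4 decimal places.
\gamma(0) = 25.7689

Multiply the model equation by X_{t-k} and take expectations. With theta_0 = psi_0 = 1 and psi_j the MA(infinity) weights, this gives
  gamma(k) - sum_i phi_i gamma(k-i) = c_k,
  c_k = sigma^2 * sum_{j=k..q} theta_j psi_{j-k}   (c_k = 0 for k > q),
using gamma(-m) = gamma(m).
psi-weights needed (psi_j = theta_j + sum_i phi_i psi_{j-i}):
  psi_1 = theta_1 + phi_1 = 0.5 + (0.868) = 1.368
Right-hand sides:
  c_0 = sigma^2 (1 + theta_1 psi_1) = 3 * (1 + (0.5)(1.368)) = 3 * 1.684 = 5.052
  c_1 = sigma^2 theta_1 = 3 * (0.5) = 1.5
  c_2 = 0
Equations for k = 0 and k = 1 (AR order 1):
  gamma(0) = phi_1 gamma(1) + c_0
  gamma(1) = phi_1 gamma(0) + c_1
Substituting the second into the first: gamma(0) (1 - phi_1^2) = c_0 + phi_1 c_1, so
  gamma(0) = (c_0 + phi_1 c_1) / (1 - phi_1^2) = (5.052 + (0.868)(1.5)) / (1 - (0.868)^2) = 6.354 / 0.246576 = 25.768931.
Therefore gamma(0) = 25.7689 (to 4 decimal places).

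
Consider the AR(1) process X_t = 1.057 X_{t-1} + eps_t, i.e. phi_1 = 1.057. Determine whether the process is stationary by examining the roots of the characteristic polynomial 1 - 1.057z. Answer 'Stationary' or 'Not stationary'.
\text{Not stationary}

The AR(p) characteristic polynomial is P(z) = 1 - 1.057z.
Stationarity requires all roots to lie outside the unit circle, i.e. |z| > 1 for every root.
This is linear in z: 1 + (-1.057) z = 0  =>  z = -1/(-1.057) = 0.946074,  |z| = 0.946074.
Moduli of all roots: 0.9461.
All moduli strictly greater than 1? No.
Verdict: Not stationary.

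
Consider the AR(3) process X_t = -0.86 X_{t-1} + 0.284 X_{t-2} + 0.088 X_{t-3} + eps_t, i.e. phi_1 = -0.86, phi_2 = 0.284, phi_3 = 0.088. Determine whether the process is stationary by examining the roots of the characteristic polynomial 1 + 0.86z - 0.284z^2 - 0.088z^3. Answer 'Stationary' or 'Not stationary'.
\text{Not stationary}

The AR(p) characteristic polynomial is P(z) = 1 + 0.86z - 0.284z^2 - 0.088z^3.
Stationarity requires all roots to lie outside the unit circle, i.e. |z| > 1 for every root.
Degree 3: look for a simple real root z0 first, then factor out (1 - z/z0) and solve the remaining quadratic.
Testing z0 = 2.5: P(2.5) = 1 + (0.86)(2.5) + (-0.284)(2.5)^2 + (-0.088)(2.5)^3
  = 1 + (2.15) + (-1.775) + (-1.375) = 0.  So z_0 = 2.5 is a root, |z_0| = 2.5.
Divide out the factor (1 - 0.4 z) = (1 - z/z0) (since 1/z0 = 0.4):
  P(z) = (1 - 0.4 z)(1 + (1.26) z + (0.22) z^2)
  [check: z-coef 1.26 - (0.4) = 0.86; z^2-coef 0.22 - (0.4)(1.26) = -0.284; z^3-coef -(0.4)(0.22) = -0.088.]
Remaining roots from the quadratic factor 1 + (1.26) z + (0.22) z^2:
  Set 1 + (1.26) z + (0.22) z^2 = 0, i.e. a z^2 + b z + c = 0 with a = 0.22, b = 1.26, c = 1.
  Discriminant D = b^2 - 4ac = (1.26)^2 - 4*(0.22)*1 = 1.5876 - (0.88) = 0.7076.
  D >= 0, so the roots are real: z = (-b +/- sqrt(D)) / (2a) = (-1.26 +/- 0.84119) / (0.44).
    z_1 = (-1.26 + 0.84119) / (0.44) = -0.9518,   |z_1| = 0.9518.
    z_2 = (-1.26 - 0.84119) / (0.44) = -4.7754,   |z_2| = 4.7754.
Moduli of all roots: 2.5000, 0.9518, 4.7754.
All moduli strictly greater than 1? No.
Verdict: Not stationary.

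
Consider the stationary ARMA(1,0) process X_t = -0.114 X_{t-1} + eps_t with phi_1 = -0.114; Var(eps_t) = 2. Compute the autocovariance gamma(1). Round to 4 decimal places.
\gamma(1) = -0.2310

Multiply the model equation by X_{t-k} and take expectations. With theta_0 = psi_0 = 1 and psi_j the MA(infinity) weights, this gives
  gamma(k) - sum_i phi_i gamma(k-i) = c_k,
  c_k = sigma^2 * sum_{j=k..q} theta_j psi_{j-k}   (c_k = 0 for k > q),
using gamma(-m) = gamma(m).
Pure AR (q = 0): c_0 = sigma^2 = 2, c_k = 0 for k >= 1.
Equations for k = 0 and k = 1 (AR order 1):
  gamma(0) = phi_1 gamma(1) + c_0
  gamma(1) = phi_1 gamma(0) + c_1
Substituting the second into the first: gamma(0) (1 - phi_1^2) = c_0 + phi_1 c_1, so
  gamma(0) = c_0 / (1 - phi_1^2) = 2 / (1 - (-0.114)^2) = 2 / 0.987004 = 2.026334.
  gamma(1) = phi_1 gamma(0) = (-0.114)(2.026334) = -0.231002.
Therefore gamma(1) = -0.2310 (to 4 decimal places).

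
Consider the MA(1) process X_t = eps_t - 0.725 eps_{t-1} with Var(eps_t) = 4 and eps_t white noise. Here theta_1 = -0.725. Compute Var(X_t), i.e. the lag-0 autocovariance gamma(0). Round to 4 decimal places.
\gamma(0) = 6.1025

For an MA(q) process X_t = eps_t + sum_i theta_i eps_{t-i} with
Var(eps_t) = sigma^2, the variance is
  gamma(0) = sigma^2 * (1 + sum_i theta_i^2).
  sum_i theta_i^2 = (-0.725)^2 = 0.525625.
  gamma(0) = 4 * (1 + 0.525625) = 4 * 1.525625 = 6.1025.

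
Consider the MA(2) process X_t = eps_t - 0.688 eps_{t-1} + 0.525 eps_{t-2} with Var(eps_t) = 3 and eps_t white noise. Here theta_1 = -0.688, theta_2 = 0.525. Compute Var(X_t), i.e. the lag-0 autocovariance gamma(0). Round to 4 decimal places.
\gamma(0) = 5.2469

For an MA(q) process X_t = eps_t + sum_i theta_i eps_{t-i} with
Var(eps_t) = sigma^2, the variance is
  gamma(0) = sigma^2 * (1 + sum_i theta_i^2).
  sum_i theta_i^2 = (-0.688)^2 + (0.525)^2 = 0.473344 + 0.275625 = 0.748969.
  gamma(0) = 3 * (1 + 0.748969) = 3 * 1.748969 = 5.246907, which rounds to 5.2469.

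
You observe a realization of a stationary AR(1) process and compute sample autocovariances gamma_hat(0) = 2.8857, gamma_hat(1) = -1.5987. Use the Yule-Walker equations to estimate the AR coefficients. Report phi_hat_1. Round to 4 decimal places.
\hat\phi_{1} = -0.5540

The Yule-Walker equations for an AR(p) process read, in matrix form,
  Gamma_p phi = r_p,   with   (Gamma_p)_{ij} = gamma(|i - j|),
                       (r_p)_i = gamma(i),   i,j = 1..p.
Substitute the sample gammas (Toeplitz matrix and right-hand side of size 1):
  Gamma_p = [[2.8857]]
  r_p     = [-1.5987]
With p = 1 this is the single equation gamma(0) phi_1 = gamma(1):
  phi_hat_1 = gamma(1) / gamma(0) = -1.5987 / 2.8857 = -0.5540.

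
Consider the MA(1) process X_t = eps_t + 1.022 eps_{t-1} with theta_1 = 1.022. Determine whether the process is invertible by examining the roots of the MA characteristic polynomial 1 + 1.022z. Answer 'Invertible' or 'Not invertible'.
\text{Not invertible}

The MA(q) characteristic polynomial is P(z) = 1 + 1.022z.
Invertibility requires all roots to lie outside the unit circle, i.e. |z| > 1 for every root.
This is linear in z: 1 + (1.022) z = 0  =>  z = -1/(1.022) = -0.978474,  |z| = 0.978474.
Moduli of all roots: 0.9785.
All moduli strictly greater than 1? No.
Verdict: Not invertible.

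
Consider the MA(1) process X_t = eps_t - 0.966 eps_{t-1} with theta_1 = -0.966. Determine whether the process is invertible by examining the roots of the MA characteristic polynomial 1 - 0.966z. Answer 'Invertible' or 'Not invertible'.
\text{Invertible}

The MA(q) characteristic polynomial is P(z) = 1 - 0.966z.
Invertibility requires all roots to lie outside the unit circle, i.e. |z| > 1 for every root.
This is linear in z: 1 + (-0.966) z = 0  =>  z = -1/(-0.966) = 1.035197,  |z| = 1.035197.
Moduli of all roots: 1.0352.
All moduli strictly greater than 1? Yes.
Verdict: Invertible.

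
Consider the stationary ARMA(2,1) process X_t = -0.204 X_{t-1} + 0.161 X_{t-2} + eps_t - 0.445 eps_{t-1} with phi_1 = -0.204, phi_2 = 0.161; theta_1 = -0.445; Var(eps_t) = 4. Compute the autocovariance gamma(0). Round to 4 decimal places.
\gamma(0) = 6.1732

Multiply the model equation by X_{t-k} and take expectations. With theta_0 = psi_0 = 1 and psi_j the MA(infinity) weights, this gives
  gamma(k) - sum_i phi_i gamma(k-i) = c_k,
  c_k = sigma^2 * sum_{j=k..q} theta_j psi_{j-k}   (c_k = 0 for k > q),
using gamma(-m) = gamma(m).
psi-weights needed (psi_j = theta_j + sum_i phi_i psi_{j-i}):
  psi_1 = theta_1 + phi_1 = -0.445 + (-0.204) = -0.649
Right-hand sides:
  c_0 = sigma^2 (1 + theta_1 psi_1) = 4 * (1 + (-0.445)(-0.649)) = 4 * 1.288805 = 5.15522
  c_1 = sigma^2 theta_1 = 4 * (-0.445) = -1.78
  c_2 = 0
Equations for k = 0, 1, 2 (AR order 2, c_2 = 0):
  (E0) gamma(0) = phi_1 gamma(1) + phi_2 gamma(2) + c_0
  (E1) gamma(1) = phi_1 gamma(0) + phi_2 gamma(1) + c_1
  (E2) gamma(2) = phi_1 gamma(1) + phi_2 gamma(0)
From (E1): gamma(1) = A gamma(0) + B with
  A = phi_1 / (1 - phi_2) = -0.204 / 0.839 = -0.243147,   B = c_1 / (1 - phi_2) = -1.78 / 0.839 = -2.121573.
Insert (E2) into (E0): gamma(0) (1 - phi_2^2) = phi_1 (1 + phi_2) gamma(1) + c_0.
  phi_1 (1 + phi_2) = (-0.204)(1.161) = -0.236844,   1 - phi_2^2 = 0.974079.
Replace gamma(1) by A gamma(0) + B and collect gamma(0):
  gamma(0) [0.974079 - (-0.236844)(-0.243147)] = (-0.236844)(-2.121573) + 5.15522
  gamma(0) * 0.916491 = 5.657702
  gamma(0) = 5.657702 / 0.916491 = 6.17322.
Therefore gamma(0) = 6.1732 (to 4 decimal places).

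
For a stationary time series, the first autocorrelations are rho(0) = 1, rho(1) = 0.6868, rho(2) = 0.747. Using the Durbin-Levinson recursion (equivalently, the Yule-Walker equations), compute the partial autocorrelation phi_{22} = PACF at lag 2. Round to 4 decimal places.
\phi_{22} = 0.5211

The PACF at lag k is phi_{kk}, the last component of the solution
to the Yule-Walker system G_k phi = r_k where
  (G_k)_{ij} = rho(|i - j|), (r_k)_i = rho(i), i,j = 1..k.
Equivalently, Durbin-Levinson gives phi_{kk} iteratively:
  phi_{11} = rho(1)
  phi_{kk} = [rho(k) - sum_{j=1..k-1} phi_{k-1,j} rho(k-j)]
            / [1 - sum_{j=1..k-1} phi_{k-1,j} rho(j)],
  phi_{k,j} = phi_{k-1,j} - phi_{kk} phi_{k-1,k-j},  j = 1..k-1.
Step k = 1:
  phi_11 = rho(1) = 0.6868.
Step k = 2:
  phi_22 = [rho(2) - phi_11 rho(1)] / [1 - phi_11 rho(1)] = [0.747 - (0.6868)(0.6868)] / [1 - (0.6868)(0.6868)]
         = 0.27530576 / 0.52830576 = 0.5211.
Therefore phi_{22} = 0.5211.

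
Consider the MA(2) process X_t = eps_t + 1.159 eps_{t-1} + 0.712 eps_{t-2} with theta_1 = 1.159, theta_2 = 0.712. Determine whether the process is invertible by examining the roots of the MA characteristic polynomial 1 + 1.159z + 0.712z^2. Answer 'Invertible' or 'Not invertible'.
\text{Invertible}

The MA(q) characteristic polynomial is P(z) = 1 + 1.159z + 0.712z^2.
Invertibility requires all roots to lie outside the unit circle, i.e. |z| > 1 for every root.
Set 1 + (1.159) z + (0.712) z^2 = 0, i.e. a z^2 + b z + c = 0 with a = 0.712, b = 1.159, c = 1.
Discriminant D = b^2 - 4ac = (1.159)^2 - 4*(0.712)*1 = 1.343281 - (2.848) = -1.504719.
D < 0, so the roots are the complex-conjugate pair z = (-b +/- i sqrt(-D)) / (2a) = -0.8139 +/- 0.8614i.
For a conjugate pair |z|^2 = z * conj(z) = (product of roots) = c/a = 1/(0.712) = 1.404494, so |z| = sqrt(1.404494) = 1.1851 for both roots.
Moduli of all roots: 1.1851, 1.1851.
All moduli strictly greater than 1? Yes.
Verdict: Invertible.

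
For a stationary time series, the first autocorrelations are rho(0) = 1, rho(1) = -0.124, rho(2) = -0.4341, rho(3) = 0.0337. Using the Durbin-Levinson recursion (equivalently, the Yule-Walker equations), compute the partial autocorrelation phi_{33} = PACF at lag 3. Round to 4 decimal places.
\phi_{33} = -0.1300

The PACF at lag k is phi_{kk}, the last component of the solution
to the Yule-Walker system G_k phi = r_k where
  (G_k)_{ij} = rho(|i - j|), (r_k)_i = rho(i), i,j = 1..k.
Equivalently, Durbin-Levinson gives phi_{kk} iteratively:
  phi_{11} = rho(1)
  phi_{kk} = [rho(k) - sum_{j=1..k-1} phi_{k-1,j} rho(k-j)]
            / [1 - sum_{j=1..k-1} phi_{k-1,j} rho(j)],
  phi_{k,j} = phi_{k-1,j} - phi_{kk} phi_{k-1,k-j},  j = 1..k-1.
Step k = 1:
  phi_11 = rho(1) = -0.124.
Step k = 2:
  phi_22 = [rho(2) - phi_11 rho(1)] / [1 - phi_11 rho(1)] = [-0.4341 - (-0.124)(-0.124)] / [1 - (-0.124)(-0.124)]
         = -0.449476 / 0.984624 = -0.456495.
  Update: phi_21 = phi_11 - phi_22 phi_11 = -0.124 - (-0.456495)(-0.124) = -0.180605.
Step k = 3:
  phi_33 = [rho(3) - phi_21 rho(2) - phi_22 rho(1)] / [1 - phi_21 rho(1) - phi_22 rho(2)]
    numerator   = 0.0337 - (-0.180605)(-0.4341) - (-0.456495)(-0.124) = -0.10130619
    denominator = 1 - (-0.180605)(-0.124) - (-0.456495)(-0.4341) = 0.77944042
  phi_33 = -0.10130619 / 0.77944042 = -0.13.
Therefore phi_{33} = -0.1300.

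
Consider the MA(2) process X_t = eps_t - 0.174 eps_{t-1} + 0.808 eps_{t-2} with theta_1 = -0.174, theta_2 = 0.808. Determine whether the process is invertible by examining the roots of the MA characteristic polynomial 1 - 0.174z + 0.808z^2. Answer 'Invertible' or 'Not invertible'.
\text{Invertible}

The MA(q) characteristic polynomial is P(z) = 1 - 0.174z + 0.808z^2.
Invertibility requires all roots to lie outside the unit circle, i.e. |z| > 1 for every root.
Set 1 + (-0.174) z + (0.808) z^2 = 0, i.e. a z^2 + b z + c = 0 with a = 0.808, b = -0.174, c = 1.
Discriminant D = b^2 - 4ac = (-0.174)^2 - 4*(0.808)*1 = 0.030276 - (3.232) = -3.201724.
D < 0, so the roots are the complex-conjugate pair z = (-b +/- i sqrt(-D)) / (2a) = 0.1077 +/- 1.1073i.
For a conjugate pair |z|^2 = z * conj(z) = (product of roots) = c/a = 1/(0.808) = 1.237624, so |z| = sqrt(1.237624) = 1.1125 for both roots.
Moduli of all roots: 1.1125, 1.1125.
All moduli strictly greater than 1? Yes.
Verdict: Invertible.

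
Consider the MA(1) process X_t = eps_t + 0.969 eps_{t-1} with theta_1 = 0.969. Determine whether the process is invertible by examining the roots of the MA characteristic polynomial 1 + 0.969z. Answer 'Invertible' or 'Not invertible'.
\text{Invertible}

The MA(q) characteristic polynomial is P(z) = 1 + 0.969z.
Invertibility requires all roots to lie outside the unit circle, i.e. |z| > 1 for every root.
This is linear in z: 1 + (0.969) z = 0  =>  z = -1/(0.969) = -1.031992,  |z| = 1.031992.
Moduli of all roots: 1.0320.
All moduli strictly greater than 1? Yes.
Verdict: Invertible.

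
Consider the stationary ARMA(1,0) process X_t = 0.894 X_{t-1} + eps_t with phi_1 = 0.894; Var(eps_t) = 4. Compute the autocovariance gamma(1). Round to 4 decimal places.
\gamma(1) = 17.8120

Multiply the model equation by X_{t-k} and take expectations. With theta_0 = psi_0 = 1 and psi_j the MA(infinity) weights, this gives
  gamma(k) - sum_i phi_i gamma(k-i) = c_k,
  c_k = sigma^2 * sum_{j=k..q} theta_j psi_{j-k}   (c_k = 0 for k > q),
using gamma(-m) = gamma(m).
Pure AR (q = 0): c_0 = sigma^2 = 4, c_k = 0 for k >= 1.
Equations for k = 0 and k = 1 (AR order 1):
  gamma(0) = phi_1 gamma(1) + c_0
  gamma(1) = phi_1 gamma(0) + c_1
Substituting the second into the first: gamma(0) (1 - phi_1^2) = c_0 + phi_1 c_1, so
  gamma(0) = c_0 / (1 - phi_1^2) = 4 / (1 - (0.894)^2) = 4 / 0.200764 = 19.923891.
  gamma(1) = phi_1 gamma(0) = (0.894)(19.923891) = 17.811958.
Therefore gamma(1) = 17.8120 (to 4 decimal places).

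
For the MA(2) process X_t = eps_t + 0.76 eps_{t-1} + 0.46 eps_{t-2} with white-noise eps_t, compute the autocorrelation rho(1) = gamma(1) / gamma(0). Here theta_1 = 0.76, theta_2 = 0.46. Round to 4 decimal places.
\rho(1) = 0.6202

For an MA(q) process with theta_0 = 1, the autocovariance is
  gamma(k) = sigma^2 * sum_{i=0..q-k} theta_i * theta_{i+k},
and rho(k) = gamma(k) / gamma(0). Sigma^2 cancels.
  numerator   = (1)*(0.76) + (0.76)*(0.46) = 1.1096.
  denominator = (1)^2 + (0.76)^2 + (0.46)^2 = 1.7892.
  rho(1) = 1.1096 / 1.7892 = 0.6202.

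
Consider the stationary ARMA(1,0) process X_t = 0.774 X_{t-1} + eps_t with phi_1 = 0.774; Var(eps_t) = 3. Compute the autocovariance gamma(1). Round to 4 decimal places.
\gamma(1) = 5.7916

Multiply the model equation by X_{t-k} and take expectations. With theta_0 = psi_0 = 1 and psi_j the MA(infinity) weights, this gives
  gamma(k) - sum_i phi_i gamma(k-i) = c_k,
  c_k = sigma^2 * sum_{j=k..q} theta_j psi_{j-k}   (c_k = 0 for k > q),
using gamma(-m) = gamma(m).
Pure AR (q = 0): c_0 = sigma^2 = 3, c_k = 0 for k >= 1.
Equations for k = 0 and k = 1 (AR order 1):
  gamma(0) = phi_1 gamma(1) + c_0
  gamma(1) = phi_1 gamma(0) + c_1
Substituting the second into the first: gamma(0) (1 - phi_1^2) = c_0 + phi_1 c_1, so
  gamma(0) = c_0 / (1 - phi_1^2) = 3 / (1 - (0.774)^2) = 3 / 0.400924 = 7.482715.
  gamma(1) = phi_1 gamma(0) = (0.774)(7.482715) = 5.791621.
Therefore gamma(1) = 5.7916 (to 4 decimal places).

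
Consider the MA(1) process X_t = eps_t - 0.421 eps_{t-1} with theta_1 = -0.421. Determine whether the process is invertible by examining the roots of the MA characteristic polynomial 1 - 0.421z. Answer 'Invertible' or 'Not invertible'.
\text{Invertible}

The MA(q) characteristic polynomial is P(z) = 1 - 0.421z.
Invertibility requires all roots to lie outside the unit circle, i.e. |z| > 1 for every root.
This is linear in z: 1 + (-0.421) z = 0  =>  z = -1/(-0.421) = 2.375297,  |z| = 2.375297.
Moduli of all roots: 2.3753.
All moduli strictly greater than 1? Yes.
Verdict: Invertible.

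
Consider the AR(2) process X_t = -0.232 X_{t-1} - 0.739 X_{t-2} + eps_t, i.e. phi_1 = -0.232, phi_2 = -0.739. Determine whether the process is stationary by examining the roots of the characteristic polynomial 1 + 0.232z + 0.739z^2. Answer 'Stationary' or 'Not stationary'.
\text{Stationary}

The AR(p) characteristic polynomial is P(z) = 1 + 0.232z + 0.739z^2.
Stationarity requires all roots to lie outside the unit circle, i.e. |z| > 1 for every root.
Set 1 + (0.232) z + (0.739) z^2 = 0, i.e. a z^2 + b z + c = 0 with a = 0.739, b = 0.232, c = 1.
Discriminant D = b^2 - 4ac = (0.232)^2 - 4*(0.739)*1 = 0.053824 - (2.956) = -2.902176.
D < 0, so the roots are the complex-conjugate pair z = (-b +/- i sqrt(-D)) / (2a) = -0.157 +/- 1.1526i.
For a conjugate pair |z|^2 = z * conj(z) = (product of roots) = c/a = 1/(0.739) = 1.35318, so |z| = sqrt(1.35318) = 1.1633 for both roots.
Moduli of all roots: 1.1633, 1.1633.
All moduli strictly greater than 1? Yes.
Verdict: Stationary.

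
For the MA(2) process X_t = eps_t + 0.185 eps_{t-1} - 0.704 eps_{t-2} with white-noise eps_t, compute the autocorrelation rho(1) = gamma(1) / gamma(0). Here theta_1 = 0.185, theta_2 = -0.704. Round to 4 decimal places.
\rho(1) = 0.0358

For an MA(q) process with theta_0 = 1, the autocovariance is
  gamma(k) = sigma^2 * sum_{i=0..q-k} theta_i * theta_{i+k},
and rho(k) = gamma(k) / gamma(0). Sigma^2 cancels.
  numerator   = (1)*(0.185) + (0.185)*(-0.704) = 0.05476.
  denominator = (1)^2 + (0.185)^2 + (-0.704)^2 = 1.529841.
  rho(1) = 0.05476 / 1.529841 = 0.0358.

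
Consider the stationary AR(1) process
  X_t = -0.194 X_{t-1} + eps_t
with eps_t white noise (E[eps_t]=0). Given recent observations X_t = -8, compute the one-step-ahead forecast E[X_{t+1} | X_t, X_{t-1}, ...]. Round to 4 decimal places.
E[X_{t+1} \mid \mathcal F_t] = 1.5520

For an AR(p) model X_t = c + sum_i phi_i X_{t-i} + eps_t, the
one-step-ahead conditional mean is
  E[X_{t+1} | X_t, ...] = c + sum_i phi_i X_{t+1-i}.
Substitute known values:
  E[X_{t+1} | ...] = (-0.194) * (-8)
                   = 1.5520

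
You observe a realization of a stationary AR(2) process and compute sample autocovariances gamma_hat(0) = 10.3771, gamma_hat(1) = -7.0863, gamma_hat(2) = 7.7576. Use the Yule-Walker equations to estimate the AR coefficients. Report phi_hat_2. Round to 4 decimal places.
\hat\phi_{2} = 0.5270

The Yule-Walker equations for an AR(p) process read, in matrix form,
  Gamma_p phi = r_p,   with   (Gamma_p)_{ij} = gamma(|i - j|),
                       (r_p)_i = gamma(i),   i,j = 1..p.
Substitute the sample gammas (Toeplitz matrix and right-hand side of size 2):
  Gamma_p = [[10.3771, -7.0863], [-7.0863, 10.3771]]
  r_p     = [-7.0863, 7.7576]
Written out:
  10.3771 phi_1 - 7.0863 phi_2 = -7.0863
  -7.0863 phi_1 + 10.3771 phi_2 = 7.7576
Solve by Cramer's rule:
  det = gamma(0)^2 - gamma(1)^2 = (10.3771)^2 - (-7.0863)^2 = 107.68420441 - 50.21564769 = 57.46855672
  phi_hat_1 = [gamma(1) gamma(0) - gamma(1) gamma(2)] / det = [(-7.0863)(10.3771) - (-7.0863)(7.7576)] / 57.46855672 = -18.56256285 / 57.46855672 = -0.323
  phi_hat_2 = [gamma(0) gamma(2) - gamma(1)^2] / det = [(10.3771)(7.7576) - (-7.0863)^2] / 57.46855672 = 30.28574327 / 57.46855672 = 0.527
So phi_hat = [-0.3230, 0.5270].
Therefore phi_hat_2 = 0.5270.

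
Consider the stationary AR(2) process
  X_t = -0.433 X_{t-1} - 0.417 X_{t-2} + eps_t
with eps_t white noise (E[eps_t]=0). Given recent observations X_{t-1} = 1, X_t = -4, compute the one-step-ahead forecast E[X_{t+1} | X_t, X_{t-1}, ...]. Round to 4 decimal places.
E[X_{t+1} \mid \mathcal F_t] = 1.3150

For an AR(p) model X_t = c + sum_i phi_i X_{t-i} + eps_t, the
one-step-ahead conditional mean is
  E[X_{t+1} | X_t, ...] = c + sum_i phi_i X_{t+1-i}.
Substitute known values:
  E[X_{t+1} | ...] = (-0.433) * (-4) + (-0.417) * (1)
                   = 1.3150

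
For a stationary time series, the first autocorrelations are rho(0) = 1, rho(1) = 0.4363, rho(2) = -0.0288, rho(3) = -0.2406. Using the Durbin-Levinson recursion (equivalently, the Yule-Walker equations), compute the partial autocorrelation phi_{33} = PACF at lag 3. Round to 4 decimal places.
\phi_{33} = -0.1420

The PACF at lag k is phi_{kk}, the last component of the solution
to the Yule-Walker system G_k phi = r_k where
  (G_k)_{ij} = rho(|i - j|), (r_k)_i = rho(i), i,j = 1..k.
Equivalently, Durbin-Levinson gives phi_{kk} iteratively:
  phi_{11} = rho(1)
  phi_{kk} = [rho(k) - sum_{j=1..k-1} phi_{k-1,j} rho(k-j)]
            / [1 - sum_{j=1..k-1} phi_{k-1,j} rho(j)],
  phi_{k,j} = phi_{k-1,j} - phi_{kk} phi_{k-1,k-j},  j = 1..k-1.
Step k = 1:
  phi_11 = rho(1) = 0.4363.
Step k = 2:
  phi_22 = [rho(2) - phi_11 rho(1)] / [1 - phi_11 rho(1)] = [-0.0288 - (0.4363)(0.4363)] / [1 - (0.4363)(0.4363)]
         = -0.21915769 / 0.80964231 = -0.270685.
  Update: phi_21 = phi_11 - phi_22 phi_11 = 0.4363 - (-0.270685)(0.4363) = 0.5544.
Step k = 3:
  phi_33 = [rho(3) - phi_21 rho(2) - phi_22 rho(1)] / [1 - phi_21 rho(1) - phi_22 rho(2)]
    numerator   = -0.2406 - (0.5544)(-0.0288) - (-0.270685)(0.4363) = -0.10653361
    denominator = 1 - (0.5544)(0.4363) - (-0.270685)(-0.0288) = 0.7503197
  phi_33 = -0.10653361 / 0.7503197 = -0.142.
Therefore phi_{33} = -0.1420.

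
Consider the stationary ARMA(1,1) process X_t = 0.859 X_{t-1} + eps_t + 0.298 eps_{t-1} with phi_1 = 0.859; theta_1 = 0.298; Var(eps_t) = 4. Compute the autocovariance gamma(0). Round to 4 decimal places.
\gamma(0) = 24.4281

Multiply the model equation by X_{t-k} and take expectations. With theta_0 = psi_0 = 1 and psi_j the MA(infinity) weights, this gives
  gamma(k) - sum_i phi_i gamma(k-i) = c_k,
  c_k = sigma^2 * sum_{j=k..q} theta_j psi_{j-k}   (c_k = 0 for k > q),
using gamma(-m) = gamma(m).
psi-weights needed (psi_j = theta_j + sum_i phi_i psi_{j-i}):
  psi_1 = theta_1 + phi_1 = 0.298 + (0.859) = 1.157
Right-hand sides:
  c_0 = sigma^2 (1 + theta_1 psi_1) = 4 * (1 + (0.298)(1.157)) = 4 * 1.344786 = 5.379144
  c_1 = sigma^2 theta_1 = 4 * (0.298) = 1.192
  c_2 = 0
Equations for k = 0 and k = 1 (AR order 1):
  gamma(0) = phi_1 gamma(1) + c_0
  gamma(1) = phi_1 gamma(0) + c_1
Substituting the second into the first: gamma(0) (1 - phi_1^2) = c_0 + phi_1 c_1, so
  gamma(0) = (c_0 + phi_1 c_1) / (1 - phi_1^2) = (5.379144 + (0.859)(1.192)) / (1 - (0.859)^2) = 6.403072 / 0.262119 = 24.428111.
Therefore gamma(0) = 24.4281 (to 4 decimal places).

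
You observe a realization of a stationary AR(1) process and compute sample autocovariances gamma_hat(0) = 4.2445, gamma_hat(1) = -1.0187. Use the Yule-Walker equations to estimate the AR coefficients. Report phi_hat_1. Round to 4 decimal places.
\hat\phi_{1} = -0.2400

The Yule-Walker equations for an AR(p) process read, in matrix form,
  Gamma_p phi = r_p,   with   (Gamma_p)_{ij} = gamma(|i - j|),
                       (r_p)_i = gamma(i),   i,j = 1..p.
Substitute the sample gammas (Toeplitz matrix and right-hand side of size 1):
  Gamma_p = [[4.2445]]
  r_p     = [-1.0187]
With p = 1 this is the single equation gamma(0) phi_1 = gamma(1):
  phi_hat_1 = gamma(1) / gamma(0) = -1.0187 / 4.2445 = -0.2400.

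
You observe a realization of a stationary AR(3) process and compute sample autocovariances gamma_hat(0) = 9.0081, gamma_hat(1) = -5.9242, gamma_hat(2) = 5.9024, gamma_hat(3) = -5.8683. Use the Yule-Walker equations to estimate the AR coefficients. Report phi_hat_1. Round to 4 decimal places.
\hat\phi_{1} = -0.2920

The Yule-Walker equations for an AR(p) process read, in matrix form,
  Gamma_p phi = r_p,   with   (Gamma_p)_{ij} = gamma(|i - j|),
                       (r_p)_i = gamma(i),   i,j = 1..p.
Substitute the sample gammas (Toeplitz matrix and right-hand side of size 3):
  Gamma_p = [[9.0081, -5.9242, 5.9024], [-5.9242, 9.0081, -5.9242], [5.9024, -5.9242, 9.0081]]
  r_p     = [-5.9242, 5.9024, -5.8683]
Written out (R1..R3):
  (R1) 9.0081 phi_1 - 5.9242 phi_2 + 5.9024 phi_3 = -5.9242
  (R2) -5.9242 phi_1 + 9.0081 phi_2 - 5.9242 phi_3 = 5.9024
  (R3) 5.9024 phi_1 - 5.9242 phi_2 + 9.0081 phi_3 = -5.8683
Gaussian elimination:
  R2 <- R2 - (-5.9242/9.0081) R1 = R2 - (-0.657653) R1:  5.112035 phi_2 - 2.042472 phi_3 = 2.006335
  R3 <- R3 - (5.9024/9.0081) R1 = R3 - (0.655233) R1:  -2.042472 phi_2 + 5.140656 phi_3 = -1.986572
  R3 <- R3 - (-2.042472/5.112035) R2 = R3 - (-0.399542) R2:  4.324603 phi_3 = -1.184957
Back-substitution:
  phi_hat_3 = -1.184957 / 4.324603 = -0.274004
  phi_hat_2 = (2.006335 - (-2.042472)(-0.274004)) / 5.112035 = 0.282997
  phi_hat_1 = (-5.9242 - (-5.9242)(0.282997) - (5.9024)(-0.274004)) / 9.0081 = -0.292003
So phi_hat = [-0.2920, 0.2830, -0.2740].
Therefore phi_hat_1 = -0.2920.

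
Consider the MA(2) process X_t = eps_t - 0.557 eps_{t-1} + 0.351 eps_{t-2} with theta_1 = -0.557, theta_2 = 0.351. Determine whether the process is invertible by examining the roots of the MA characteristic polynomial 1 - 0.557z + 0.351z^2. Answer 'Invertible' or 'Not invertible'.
\text{Invertible}

The MA(q) characteristic polynomial is P(z) = 1 - 0.557z + 0.351z^2.
Invertibility requires all roots to lie outside the unit circle, i.e. |z| > 1 for every root.
Set 1 + (-0.557) z + (0.351) z^2 = 0, i.e. a z^2 + b z + c = 0 with a = 0.351, b = -0.557, c = 1.
Discriminant D = b^2 - 4ac = (-0.557)^2 - 4*(0.351)*1 = 0.310249 - (1.404) = -1.093751.
D < 0, so the roots are the complex-conjugate pair z = (-b +/- i sqrt(-D)) / (2a) = 0.7934 +/- 1.4898i.
For a conjugate pair |z|^2 = z * conj(z) = (product of roots) = c/a = 1/(0.351) = 2.849003, so |z| = sqrt(2.849003) = 1.6879 for both roots.
Moduli of all roots: 1.6879, 1.6879.
All moduli strictly greater than 1? Yes.
Verdict: Invertible.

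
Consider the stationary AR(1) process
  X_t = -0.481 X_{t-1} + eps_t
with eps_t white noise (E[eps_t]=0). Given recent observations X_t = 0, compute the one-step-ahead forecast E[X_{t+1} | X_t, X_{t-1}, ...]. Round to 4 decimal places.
E[X_{t+1} \mid \mathcal F_t] = 0.0000

For an AR(p) model X_t = c + sum_i phi_i X_{t-i} + eps_t, the
one-step-ahead conditional mean is
  E[X_{t+1} | X_t, ...] = c + sum_i phi_i X_{t+1-i}.
Substitute known values:
  E[X_{t+1} | ...] = (-0.481) * (0)
                   = 0.0000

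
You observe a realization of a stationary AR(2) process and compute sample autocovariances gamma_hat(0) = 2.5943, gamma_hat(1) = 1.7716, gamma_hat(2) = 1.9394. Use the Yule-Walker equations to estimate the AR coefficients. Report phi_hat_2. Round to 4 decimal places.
\hat\phi_{2} = 0.5270

The Yule-Walker equations for an AR(p) process read, in matrix form,
  Gamma_p phi = r_p,   with   (Gamma_p)_{ij} = gamma(|i - j|),
                       (r_p)_i = gamma(i),   i,j = 1..p.
Substitute the sample gammas (Toeplitz matrix and right-hand side of size 2):
  Gamma_p = [[2.5943, 1.7716], [1.7716, 2.5943]]
  r_p     = [1.7716, 1.9394]
Written out:
  2.5943 phi_1 + 1.7716 phi_2 = 1.7716
  1.7716 phi_1 + 2.5943 phi_2 = 1.9394
Solve by Cramer's rule:
  det = gamma(0)^2 - gamma(1)^2 = (2.5943)^2 - (1.7716)^2 = 6.73039249 - 3.13856656 = 3.59182593
  phi_hat_1 = [gamma(1) gamma(0) - gamma(1) gamma(2)] / det = [(1.7716)(2.5943) - (1.7716)(1.9394)] / 3.59182593 = 1.16022084 / 3.59182593 = 0.323
  phi_hat_2 = [gamma(0) gamma(2) - gamma(1)^2] / det = [(2.5943)(1.9394) - (1.7716)^2] / 3.59182593 = 1.89281886 / 3.59182593 = 0.527
So phi_hat = [0.3230, 0.5270].
Therefore phi_hat_2 = 0.5270.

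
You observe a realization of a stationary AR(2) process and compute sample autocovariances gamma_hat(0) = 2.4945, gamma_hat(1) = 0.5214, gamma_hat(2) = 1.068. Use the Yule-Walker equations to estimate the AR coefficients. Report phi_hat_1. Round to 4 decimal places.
\hat\phi_{1} = 0.1250

The Yule-Walker equations for an AR(p) process read, in matrix form,
  Gamma_p phi = r_p,   with   (Gamma_p)_{ij} = gamma(|i - j|),
                       (r_p)_i = gamma(i),   i,j = 1..p.
Substitute the sample gammas (Toeplitz matrix and right-hand side of size 2):
  Gamma_p = [[2.4945, 0.5214], [0.5214, 2.4945]]
  r_p     = [0.5214, 1.068]
Written out:
  2.4945 phi_1 + 0.5214 phi_2 = 0.5214
  0.5214 phi_1 + 2.4945 phi_2 = 1.068
Solve by Cramer's rule:
  det = gamma(0)^2 - gamma(1)^2 = (2.4945)^2 - (0.5214)^2 = 6.22253025 - 0.27185796 = 5.95067229
  phi_hat_1 = [gamma(1) gamma(0) - gamma(1) gamma(2)] / det = [(0.5214)(2.4945) - (0.5214)(1.068)] / 5.95067229 = 0.7437771 / 5.95067229 = 0.125
  phi_hat_2 = [gamma(0) gamma(2) - gamma(1)^2] / det = [(2.4945)(1.068) - (0.5214)^2] / 5.95067229 = 2.39226804 / 5.95067229 = 0.402
So phi_hat = [0.1250, 0.4020].
Therefore phi_hat_1 = 0.1250.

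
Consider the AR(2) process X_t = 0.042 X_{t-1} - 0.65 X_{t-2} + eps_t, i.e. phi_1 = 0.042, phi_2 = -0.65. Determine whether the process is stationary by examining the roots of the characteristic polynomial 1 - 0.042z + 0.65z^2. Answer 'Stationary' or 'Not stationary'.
\text{Stationary}

The AR(p) characteristic polynomial is P(z) = 1 - 0.042z + 0.65z^2.
Stationarity requires all roots to lie outside the unit circle, i.e. |z| > 1 for every root.
Set 1 + (-0.042) z + (0.65) z^2 = 0, i.e. a z^2 + b z + c = 0 with a = 0.65, b = -0.042, c = 1.
Discriminant D = b^2 - 4ac = (-0.042)^2 - 4*(0.65)*1 = 0.001764 - (2.6) = -2.598236.
D < 0, so the roots are the complex-conjugate pair z = (-b +/- i sqrt(-D)) / (2a) = 0.0323 +/- 1.2399i.
For a conjugate pair |z|^2 = z * conj(z) = (product of roots) = c/a = 1/(0.65) = 1.538462, so |z| = sqrt(1.538462) = 1.2403 for both roots.
Moduli of all roots: 1.2403, 1.2403.
All moduli strictly greater than 1? Yes.
Verdict: Stationary.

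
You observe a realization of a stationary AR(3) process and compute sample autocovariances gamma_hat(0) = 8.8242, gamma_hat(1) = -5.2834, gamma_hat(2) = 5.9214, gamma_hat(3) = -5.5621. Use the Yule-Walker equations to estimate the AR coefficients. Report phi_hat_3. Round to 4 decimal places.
\hat\phi_{3} = -0.2710

The Yule-Walker equations for an AR(p) process read, in matrix form,
  Gamma_p phi = r_p,   with   (Gamma_p)_{ij} = gamma(|i - j|),
                       (r_p)_i = gamma(i),   i,j = 1..p.
Substitute the sample gammas (Toeplitz matrix and right-hand side of size 3):
  Gamma_p = [[8.8242, -5.2834, 5.9214], [-5.2834, 8.8242, -5.2834], [5.9214, -5.2834, 8.8242]]
  r_p     = [-5.2834, 5.9214, -5.5621]
Written out (R1..R3):
  (R1) 8.8242 phi_1 - 5.2834 phi_2 + 5.9214 phi_3 = -5.2834
  (R2) -5.2834 phi_1 + 8.8242 phi_2 - 5.2834 phi_3 = 5.9214
  (R3) 5.9214 phi_1 - 5.2834 phi_2 + 8.8242 phi_3 = -5.5621
Gaussian elimination:
  R2 <- R2 - (-5.2834/8.8242) R1 = R2 - (-0.59874) R1:  5.660818 phi_2 - 1.738022 phi_3 = 2.758018
  R3 <- R3 - (5.9214/8.8242) R1 = R3 - (0.671041) R1:  -1.738022 phi_2 + 4.850698 phi_3 = -2.016722
  R3 <- R3 - (-1.738022/5.660818) R2 = R3 - (-0.307027) R2:  4.317079 phi_3 = -1.169937
Back-substitution:
  phi_hat_3 = -1.169937 / 4.317079 = -0.271002
  phi_hat_2 = (2.758018 - (-1.738022)(-0.271002)) / 5.660818 = 0.404007
  phi_hat_1 = (-5.2834 - (-5.2834)(0.404007) - (5.9214)(-0.271002)) / 8.8242 = -0.174991
So phi_hat = [-0.1750, 0.4040, -0.2710].
Therefore phi_hat_3 = -0.2710.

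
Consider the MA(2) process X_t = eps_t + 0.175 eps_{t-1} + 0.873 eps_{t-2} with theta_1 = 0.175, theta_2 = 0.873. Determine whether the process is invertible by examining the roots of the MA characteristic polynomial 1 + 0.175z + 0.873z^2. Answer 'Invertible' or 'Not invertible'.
\text{Invertible}

The MA(q) characteristic polynomial is P(z) = 1 + 0.175z + 0.873z^2.
Invertibility requires all roots to lie outside the unit circle, i.e. |z| > 1 for every root.
Set 1 + (0.175) z + (0.873) z^2 = 0, i.e. a z^2 + b z + c = 0 with a = 0.873, b = 0.175, c = 1.
Discriminant D = b^2 - 4ac = (0.175)^2 - 4*(0.873)*1 = 0.030625 - (3.492) = -3.461375.
D < 0, so the roots are the complex-conjugate pair z = (-b +/- i sqrt(-D)) / (2a) = -0.1002 +/- 1.0656i.
For a conjugate pair |z|^2 = z * conj(z) = (product of roots) = c/a = 1/(0.873) = 1.145475, so |z| = sqrt(1.145475) = 1.0703 for both roots.
Moduli of all roots: 1.0703, 1.0703.
All moduli strictly greater than 1? Yes.
Verdict: Invertible.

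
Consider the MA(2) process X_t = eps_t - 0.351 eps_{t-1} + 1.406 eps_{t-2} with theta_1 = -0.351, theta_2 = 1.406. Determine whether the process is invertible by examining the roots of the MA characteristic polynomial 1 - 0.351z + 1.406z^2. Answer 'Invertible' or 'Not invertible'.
\text{Not invertible}

The MA(q) characteristic polynomial is P(z) = 1 - 0.351z + 1.406z^2.
Invertibility requires all roots to lie outside the unit circle, i.e. |z| > 1 for every root.
Set 1 + (-0.351) z + (1.406) z^2 = 0, i.e. a z^2 + b z + c = 0 with a = 1.406, b = -0.351, c = 1.
Discriminant D = b^2 - 4ac = (-0.351)^2 - 4*(1.406)*1 = 0.123201 - (5.624) = -5.500799.
D < 0, so the roots are the complex-conjugate pair z = (-b +/- i sqrt(-D)) / (2a) = 0.1248 +/- 0.8341i.
For a conjugate pair |z|^2 = z * conj(z) = (product of roots) = c/a = 1/(1.406) = 0.711238, so |z| = sqrt(0.711238) = 0.8433 for both roots.
Moduli of all roots: 0.8433, 0.8433.
All moduli strictly greater than 1? No.
Verdict: Not invertible.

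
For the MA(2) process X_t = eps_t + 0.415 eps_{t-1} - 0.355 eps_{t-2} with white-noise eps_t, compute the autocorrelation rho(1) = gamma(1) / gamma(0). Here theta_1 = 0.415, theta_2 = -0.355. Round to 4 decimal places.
\rho(1) = 0.2062

For an MA(q) process with theta_0 = 1, the autocovariance is
  gamma(k) = sigma^2 * sum_{i=0..q-k} theta_i * theta_{i+k},
and rho(k) = gamma(k) / gamma(0). Sigma^2 cancels.
  numerator   = (1)*(0.415) + (0.415)*(-0.355) = 0.267675.
  denominator = (1)^2 + (0.415)^2 + (-0.355)^2 = 1.29825.
  rho(1) = 0.267675 / 1.29825 = 0.2062.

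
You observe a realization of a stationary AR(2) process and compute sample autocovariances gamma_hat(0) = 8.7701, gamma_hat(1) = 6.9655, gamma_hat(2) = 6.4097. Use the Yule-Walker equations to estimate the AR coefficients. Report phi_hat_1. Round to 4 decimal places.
\hat\phi_{1} = 0.5790

The Yule-Walker equations for an AR(p) process read, in matrix form,
  Gamma_p phi = r_p,   with   (Gamma_p)_{ij} = gamma(|i - j|),
                       (r_p)_i = gamma(i),   i,j = 1..p.
Substitute the sample gammas (Toeplitz matrix and right-hand side of size 2):
  Gamma_p = [[8.7701, 6.9655], [6.9655, 8.7701]]
  r_p     = [6.9655, 6.4097]
Written out:
  8.7701 phi_1 + 6.9655 phi_2 = 6.9655
  6.9655 phi_1 + 8.7701 phi_2 = 6.4097
Solve by Cramer's rule:
  det = gamma(0)^2 - gamma(1)^2 = (8.7701)^2 - (6.9655)^2 = 76.91465401 - 48.51819025 = 28.39646376
  phi_hat_1 = [gamma(1) gamma(0) - gamma(1) gamma(2)] / det = [(6.9655)(8.7701) - (6.9655)(6.4097)] / 28.39646376 = 16.4413662 / 28.39646376 = 0.579
  phi_hat_2 = [gamma(0) gamma(2) - gamma(1)^2] / det = [(8.7701)(6.4097) - (6.9655)^2] / 28.39646376 = 7.69551972 / 28.39646376 = 0.271
So phi_hat = [0.5790, 0.2710].
Therefore phi_hat_1 = 0.5790.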